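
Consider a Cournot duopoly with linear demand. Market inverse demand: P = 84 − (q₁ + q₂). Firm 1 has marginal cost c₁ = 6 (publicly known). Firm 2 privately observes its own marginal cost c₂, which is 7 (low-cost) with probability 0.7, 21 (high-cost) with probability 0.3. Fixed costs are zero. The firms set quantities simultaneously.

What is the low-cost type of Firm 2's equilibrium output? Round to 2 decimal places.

Firm 2 with cost c maximizes (84 − (q₁+q₂) − c)·q₂, giving q₂(c) = (84 − c − q₁)/2.
E[c₂] = 0.7·7 + 0.3·21 = 11.2
Firm 1's FOC against E[q₂] yields q₁ = (84 − 2·6 + E[c₂])/3 = (84 − 12 + 11.2)/3 = 27.7333.
q₂(low-cost) = (84 − 7 − 27.7333)/2 = 24.6333.

24.63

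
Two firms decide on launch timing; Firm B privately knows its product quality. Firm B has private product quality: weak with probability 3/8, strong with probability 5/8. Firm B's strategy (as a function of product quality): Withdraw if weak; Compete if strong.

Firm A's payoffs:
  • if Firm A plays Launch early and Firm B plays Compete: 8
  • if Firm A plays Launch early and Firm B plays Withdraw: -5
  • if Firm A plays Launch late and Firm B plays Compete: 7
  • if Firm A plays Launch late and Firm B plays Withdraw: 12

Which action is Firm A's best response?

Compute Firm A's expected payoff for each action, taking the expectation over Firm B's type.
E[Launch early] = 3/8·(-5) + 5/8·(8) = 25/8
E[Launch late] = 3/8·(12) + 5/8·(7) = 71/8
Best response: Launch late (71/8 is the largest).

Launch late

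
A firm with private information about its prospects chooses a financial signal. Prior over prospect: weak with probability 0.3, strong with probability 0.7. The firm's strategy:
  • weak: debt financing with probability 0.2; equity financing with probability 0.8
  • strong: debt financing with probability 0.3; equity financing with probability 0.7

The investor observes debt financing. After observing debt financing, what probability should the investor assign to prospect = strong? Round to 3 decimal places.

Apply Bayes' rule using the sender's strategy as the likelihood.
P(debt financing) = 0.3·0.2 + 0.7·0.3 = 0.27
P(strong | debt financing) = (0.7·0.3) / 0.27 = 0.21 / 0.27 = 0.777778

0.778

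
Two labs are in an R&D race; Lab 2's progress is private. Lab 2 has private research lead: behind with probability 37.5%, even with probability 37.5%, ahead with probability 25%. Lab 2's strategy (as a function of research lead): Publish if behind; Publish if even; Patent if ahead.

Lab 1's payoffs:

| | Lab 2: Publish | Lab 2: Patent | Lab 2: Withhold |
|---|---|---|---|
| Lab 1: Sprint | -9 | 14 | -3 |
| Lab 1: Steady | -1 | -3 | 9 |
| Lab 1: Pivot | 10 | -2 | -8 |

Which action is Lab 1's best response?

E[Sprint] = 0.375·(-9) + 0.375·(-9) + 0.25·(14) = -3.25
E[Steady] = 0.375·(-1) + 0.375·(-1) + 0.25·(-3) = -1.5
E[Pivot] = 0.375·(10) + 0.375·(10) + 0.25·(-2) = 7
Best response: Pivot (7 is the largest).

Pivot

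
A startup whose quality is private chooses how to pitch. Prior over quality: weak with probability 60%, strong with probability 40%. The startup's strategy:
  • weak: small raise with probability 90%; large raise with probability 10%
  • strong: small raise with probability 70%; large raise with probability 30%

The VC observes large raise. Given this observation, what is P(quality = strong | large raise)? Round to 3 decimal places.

0.667

P(large raise) = 0.6·0.1 + 0.4·0.3 = 0.18
P(strong | large raise) = (0.4·0.3) / 0.18 = 0.12 / 0.18 = 0.666667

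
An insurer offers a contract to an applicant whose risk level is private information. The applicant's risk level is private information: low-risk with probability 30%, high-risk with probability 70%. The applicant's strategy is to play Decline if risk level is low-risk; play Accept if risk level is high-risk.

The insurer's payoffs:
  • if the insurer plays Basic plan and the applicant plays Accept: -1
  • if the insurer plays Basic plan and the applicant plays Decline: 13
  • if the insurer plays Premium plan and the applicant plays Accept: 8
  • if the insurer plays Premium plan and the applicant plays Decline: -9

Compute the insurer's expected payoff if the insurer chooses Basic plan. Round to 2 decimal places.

3.20

Take the expectation over the applicant's risk level, weighting each type's action by its prior probability.
E[Basic plan] = 0.3·13 + 0.7·(-1) = 3.9 + (-0.7) = 3.2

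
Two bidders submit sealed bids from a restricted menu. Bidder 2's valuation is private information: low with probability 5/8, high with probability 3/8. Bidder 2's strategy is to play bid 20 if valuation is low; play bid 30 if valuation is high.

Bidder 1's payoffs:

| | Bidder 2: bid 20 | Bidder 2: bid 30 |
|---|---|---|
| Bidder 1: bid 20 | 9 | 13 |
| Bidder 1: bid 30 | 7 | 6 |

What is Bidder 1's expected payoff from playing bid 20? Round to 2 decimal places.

E[bid 20] = 5/8·9 + 3/8·13 = 45/8 + 39/8 = 21/2

10.50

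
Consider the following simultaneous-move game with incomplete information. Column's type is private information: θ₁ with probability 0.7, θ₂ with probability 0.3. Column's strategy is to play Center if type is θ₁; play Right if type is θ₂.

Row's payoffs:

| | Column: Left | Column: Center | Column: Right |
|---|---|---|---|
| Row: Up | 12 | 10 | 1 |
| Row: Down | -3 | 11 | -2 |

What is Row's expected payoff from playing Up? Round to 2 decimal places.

Take the expectation over Column's type, weighting each type's action by its prior probability.
E[Up] = 0.7·10 + 0.3·1 = 7 + 0.3 = 7.3

7.30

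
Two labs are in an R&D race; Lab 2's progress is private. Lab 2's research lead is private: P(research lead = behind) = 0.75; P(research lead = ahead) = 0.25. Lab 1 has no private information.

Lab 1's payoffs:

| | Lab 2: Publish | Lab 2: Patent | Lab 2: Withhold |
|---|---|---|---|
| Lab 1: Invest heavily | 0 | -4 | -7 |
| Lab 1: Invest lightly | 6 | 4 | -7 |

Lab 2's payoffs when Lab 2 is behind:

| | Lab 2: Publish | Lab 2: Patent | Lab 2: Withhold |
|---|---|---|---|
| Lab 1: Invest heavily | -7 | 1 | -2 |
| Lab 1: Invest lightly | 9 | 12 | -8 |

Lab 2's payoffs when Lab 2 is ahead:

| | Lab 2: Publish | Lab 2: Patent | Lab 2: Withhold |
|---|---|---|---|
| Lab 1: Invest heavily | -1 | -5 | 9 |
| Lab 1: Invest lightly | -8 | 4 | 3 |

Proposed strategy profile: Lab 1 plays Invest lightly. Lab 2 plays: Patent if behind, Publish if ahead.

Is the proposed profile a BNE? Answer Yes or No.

Lab 1 plays Invest lightly: E[Invest lightly] = 0.75·(4) + 0.25·(6) = 4.5; E[Invest heavily] = -3. Best-responding. ✓
Lab 2 (research lead behind), facing Invest lightly: Publish gives 9, Patent gives 12, Withhold gives -8. Proposed Patent is best. ✓
Lab 2 (research lead ahead), facing Invest lightly: Publish gives -8, Patent gives 4, Withhold gives 3. Proposed Publish is not best — profitable deviation exists. ✗

No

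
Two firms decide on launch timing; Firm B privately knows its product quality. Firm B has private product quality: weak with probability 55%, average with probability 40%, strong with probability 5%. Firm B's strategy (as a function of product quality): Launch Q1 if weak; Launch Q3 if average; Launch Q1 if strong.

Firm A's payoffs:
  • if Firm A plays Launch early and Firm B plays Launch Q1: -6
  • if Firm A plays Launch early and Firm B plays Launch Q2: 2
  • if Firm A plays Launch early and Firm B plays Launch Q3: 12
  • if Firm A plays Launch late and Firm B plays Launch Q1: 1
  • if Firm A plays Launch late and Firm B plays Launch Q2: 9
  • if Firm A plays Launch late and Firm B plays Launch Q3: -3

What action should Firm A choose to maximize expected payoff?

Launch early

Compute Firm A's expected payoff for each action, taking the expectation over Firm B's type.
E[Launch early] = 0.55·(-6) + 0.4·(12) + 0.05·(-6) = 1.2
E[Launch late] = 0.55·(1) + 0.4·(-3) + 0.05·(1) = -0.6
Best response: Launch early (1.2 is the largest).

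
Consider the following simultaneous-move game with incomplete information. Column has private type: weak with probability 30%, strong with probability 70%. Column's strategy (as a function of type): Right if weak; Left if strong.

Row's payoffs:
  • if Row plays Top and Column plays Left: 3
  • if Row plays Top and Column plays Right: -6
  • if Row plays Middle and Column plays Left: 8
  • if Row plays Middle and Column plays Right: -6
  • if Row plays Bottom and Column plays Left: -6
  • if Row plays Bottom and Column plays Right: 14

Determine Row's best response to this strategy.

Middle

E[Top] = 0.3·(-6) + 0.7·(3) = 0.3
E[Middle] = 0.3·(-6) + 0.7·(8) = 3.8
E[Bottom] = 0.3·(14) + 0.7·(-6) = 0
Best response: Middle (3.8 is the largest).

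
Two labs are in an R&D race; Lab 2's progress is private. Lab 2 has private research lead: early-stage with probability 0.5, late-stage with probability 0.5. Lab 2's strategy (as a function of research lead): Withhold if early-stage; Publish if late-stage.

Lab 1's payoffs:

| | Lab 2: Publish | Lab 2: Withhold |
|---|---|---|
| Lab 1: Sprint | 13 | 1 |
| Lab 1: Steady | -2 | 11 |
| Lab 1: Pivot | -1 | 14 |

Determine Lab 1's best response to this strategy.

Sprint

E[Sprint] = 0.5·(1) + 0.5·(13) = 7
E[Steady] = 0.5·(11) + 0.5·(-2) = 4.5
E[Pivot] = 0.5·(14) + 0.5·(-1) = 6.5
Best response: Sprint (7 is the largest).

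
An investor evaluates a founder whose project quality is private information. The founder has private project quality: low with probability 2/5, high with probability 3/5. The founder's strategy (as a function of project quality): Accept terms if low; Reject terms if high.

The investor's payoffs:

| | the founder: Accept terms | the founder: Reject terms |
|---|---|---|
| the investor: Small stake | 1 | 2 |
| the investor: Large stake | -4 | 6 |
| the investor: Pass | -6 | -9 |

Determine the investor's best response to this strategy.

Large stake

E[Small stake] = 2/5·(1) + 3/5·(2) = 8/5
E[Large stake] = 2/5·(-4) + 3/5·(6) = 2
E[Pass] = 2/5·(-6) + 3/5·(-9) = -39/5
Best response: Large stake (2 is the largest).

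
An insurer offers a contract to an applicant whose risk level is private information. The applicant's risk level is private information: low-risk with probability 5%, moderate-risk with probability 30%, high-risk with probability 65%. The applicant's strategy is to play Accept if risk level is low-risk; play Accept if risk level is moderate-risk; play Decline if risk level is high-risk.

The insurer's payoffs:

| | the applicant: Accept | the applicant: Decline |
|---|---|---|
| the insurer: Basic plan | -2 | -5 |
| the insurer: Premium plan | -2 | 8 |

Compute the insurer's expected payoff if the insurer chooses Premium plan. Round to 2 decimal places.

4.50

E[Premium plan] = 0.05·(-2) + 0.3·(-2) + 0.65·8 = (-0.1) + (-0.6) + 5.2 = 4.5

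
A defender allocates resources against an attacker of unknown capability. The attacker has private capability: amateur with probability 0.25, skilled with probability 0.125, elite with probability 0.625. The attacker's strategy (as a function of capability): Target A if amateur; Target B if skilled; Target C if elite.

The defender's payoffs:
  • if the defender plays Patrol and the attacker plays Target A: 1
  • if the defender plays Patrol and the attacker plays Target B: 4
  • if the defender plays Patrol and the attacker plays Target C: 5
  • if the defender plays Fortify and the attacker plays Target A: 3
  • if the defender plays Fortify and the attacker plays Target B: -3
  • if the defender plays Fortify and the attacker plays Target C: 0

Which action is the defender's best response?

E[Patrol] = 0.25·(1) + 0.125·(4) + 0.625·(5) = 3.875
E[Fortify] = 0.25·(3) + 0.125·(-3) + 0.625·(0) = 0.375
Best response: Patrol (3.875 is the largest).

Patrol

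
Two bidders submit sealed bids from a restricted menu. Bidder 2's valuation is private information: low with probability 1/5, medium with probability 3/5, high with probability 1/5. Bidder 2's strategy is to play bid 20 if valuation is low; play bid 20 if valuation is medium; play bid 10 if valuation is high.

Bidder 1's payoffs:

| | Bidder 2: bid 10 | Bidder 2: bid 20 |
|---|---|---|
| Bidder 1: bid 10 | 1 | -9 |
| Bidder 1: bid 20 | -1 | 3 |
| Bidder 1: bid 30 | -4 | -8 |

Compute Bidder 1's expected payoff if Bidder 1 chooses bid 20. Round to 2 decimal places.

E[bid 20] = 1/5·3 + 3/5·3 + 1/5·(-1) = 3/5 + 9/5 + (-1/5) = 11/5

2.20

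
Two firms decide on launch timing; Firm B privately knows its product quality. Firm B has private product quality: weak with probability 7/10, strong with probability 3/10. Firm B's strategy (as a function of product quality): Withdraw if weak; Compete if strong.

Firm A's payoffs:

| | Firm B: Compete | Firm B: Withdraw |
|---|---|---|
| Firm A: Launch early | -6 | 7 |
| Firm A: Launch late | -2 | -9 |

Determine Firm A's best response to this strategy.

Launch early

E[Launch early] = 7/10·(7) + 3/10·(-6) = 31/10
E[Launch late] = 7/10·(-9) + 3/10·(-2) = -69/10
Best response: Launch early (31/10 is the largest).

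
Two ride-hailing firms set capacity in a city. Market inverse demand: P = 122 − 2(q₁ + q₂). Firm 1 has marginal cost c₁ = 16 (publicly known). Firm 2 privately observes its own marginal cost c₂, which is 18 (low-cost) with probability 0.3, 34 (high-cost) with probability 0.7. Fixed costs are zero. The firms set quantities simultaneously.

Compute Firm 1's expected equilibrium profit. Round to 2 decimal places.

789.37

Firm 2 with cost c maximizes (122 − 2(q₁+q₂) − c)·q₂, giving q₂(c) = (122 − c − 2q₁)/4.
E[c₂] = 0.3·18 + 0.7·34 = 29.2
Firm 1's FOC against E[q₂] yields q₁ = (122 − 2·16 + E[c₂])/6 = (122 − 32 + 29.2)/6 = 19.8667.
E[P] = 122 − 2·(q₁ + E[q₂]) = 55.7333; Firm 1's expected profit = (E[P] − 16)·q₁ = (55.7333 − 16)·19.8667 = 789.369.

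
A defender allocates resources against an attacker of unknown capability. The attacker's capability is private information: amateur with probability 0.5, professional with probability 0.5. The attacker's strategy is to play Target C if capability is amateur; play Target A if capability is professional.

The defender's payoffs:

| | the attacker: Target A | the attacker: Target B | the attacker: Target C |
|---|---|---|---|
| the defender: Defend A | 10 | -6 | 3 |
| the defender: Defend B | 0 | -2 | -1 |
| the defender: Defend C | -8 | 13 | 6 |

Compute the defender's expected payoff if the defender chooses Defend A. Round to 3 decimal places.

6.500

Take the expectation over the attacker's capability, weighting each type's action by its prior probability.
E[Defend A] = 0.5·3 + 0.5·10 = 1.5 + 5 = 6.5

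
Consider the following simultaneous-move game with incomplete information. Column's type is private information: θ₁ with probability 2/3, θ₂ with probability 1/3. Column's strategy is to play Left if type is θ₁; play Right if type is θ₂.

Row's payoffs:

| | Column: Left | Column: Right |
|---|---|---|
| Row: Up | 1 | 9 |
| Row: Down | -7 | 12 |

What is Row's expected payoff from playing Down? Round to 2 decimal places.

-0.67

E[Down] = 2/3·(-7) + 1/3·12 = (-14/3) + 4 = -2/3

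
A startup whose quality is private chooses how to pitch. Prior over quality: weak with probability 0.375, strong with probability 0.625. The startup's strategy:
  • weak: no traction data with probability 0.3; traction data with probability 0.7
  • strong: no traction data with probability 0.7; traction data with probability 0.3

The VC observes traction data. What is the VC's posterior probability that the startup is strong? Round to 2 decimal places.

0.42

P(traction data) = 0.375·0.7 + 0.625·0.3 = 0.45
P(strong | traction data) = (0.625·0.3) / 0.45 = 0.1875 / 0.45 = 0.416667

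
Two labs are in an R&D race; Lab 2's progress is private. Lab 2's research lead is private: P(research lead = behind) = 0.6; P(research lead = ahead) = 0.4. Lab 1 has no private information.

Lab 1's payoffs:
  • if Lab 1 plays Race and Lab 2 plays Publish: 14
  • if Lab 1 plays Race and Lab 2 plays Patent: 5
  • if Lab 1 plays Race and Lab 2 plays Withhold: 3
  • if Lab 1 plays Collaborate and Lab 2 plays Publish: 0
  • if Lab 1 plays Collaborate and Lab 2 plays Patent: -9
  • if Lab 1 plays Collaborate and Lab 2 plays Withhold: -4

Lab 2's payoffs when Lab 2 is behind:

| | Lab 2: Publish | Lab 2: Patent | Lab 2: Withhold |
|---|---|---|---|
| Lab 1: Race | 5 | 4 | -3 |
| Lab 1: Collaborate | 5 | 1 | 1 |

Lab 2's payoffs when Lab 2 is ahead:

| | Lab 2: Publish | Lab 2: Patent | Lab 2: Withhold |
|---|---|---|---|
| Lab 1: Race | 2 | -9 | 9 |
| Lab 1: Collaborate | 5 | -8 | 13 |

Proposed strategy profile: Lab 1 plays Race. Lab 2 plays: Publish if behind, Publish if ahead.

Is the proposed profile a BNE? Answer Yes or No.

No

Lab 1 plays Race: E[Race] = 0.6·(14) + 0.4·(14) = 14; E[Collaborate] = 0. Best-responding. ✓
Lab 2 (research lead behind), facing Race: Publish gives 5, Patent gives 4, Withhold gives -3. Proposed Publish is best. ✓
Lab 2 (research lead ahead), facing Race: Publish gives 2, Patent gives -9, Withhold gives 9. Proposed Publish is not best — profitable deviation exists. ✗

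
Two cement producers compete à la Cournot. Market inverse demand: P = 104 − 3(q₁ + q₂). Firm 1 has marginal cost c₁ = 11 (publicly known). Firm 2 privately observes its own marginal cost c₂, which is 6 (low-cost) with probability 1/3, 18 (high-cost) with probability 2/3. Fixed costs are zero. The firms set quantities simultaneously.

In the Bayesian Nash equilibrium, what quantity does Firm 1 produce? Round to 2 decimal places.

10.67

Type-c best response for Firm 2: q₂(c) = (104 − c)/6 − q₁/2.
Firm 1 maximizes expected profit; its first-order condition is 104 − 6q₁ − 3E[q₂] − 11 = 0.
Substituting E[q₂] and solving: E[c₂] = 14, so q₁ = (104 − 2·11 + 14)/9 = 10.6667.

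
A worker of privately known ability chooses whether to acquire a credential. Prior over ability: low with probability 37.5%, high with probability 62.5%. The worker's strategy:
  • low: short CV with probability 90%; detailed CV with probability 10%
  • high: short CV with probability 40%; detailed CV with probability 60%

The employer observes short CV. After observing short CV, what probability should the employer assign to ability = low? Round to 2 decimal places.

0.57

P(short CV) = 0.375·0.9 + 0.625·0.4 = 0.5875
P(low | short CV) = (0.375·0.9) / 0.5875 = 0.3375 / 0.5875 = 0.574468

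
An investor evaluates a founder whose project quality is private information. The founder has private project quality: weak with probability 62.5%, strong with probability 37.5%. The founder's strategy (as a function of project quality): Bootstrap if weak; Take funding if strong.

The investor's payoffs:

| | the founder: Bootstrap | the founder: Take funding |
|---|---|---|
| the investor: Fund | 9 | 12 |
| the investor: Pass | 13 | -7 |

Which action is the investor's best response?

Fund

Compute the investor's expected payoff for each action, taking the expectation over the founder's type.
E[Fund] = 0.625·(9) + 0.375·(12) = 10.125
E[Pass] = 0.625·(13) + 0.375·(-7) = 5.5
Best response: Fund (10.125 is the largest).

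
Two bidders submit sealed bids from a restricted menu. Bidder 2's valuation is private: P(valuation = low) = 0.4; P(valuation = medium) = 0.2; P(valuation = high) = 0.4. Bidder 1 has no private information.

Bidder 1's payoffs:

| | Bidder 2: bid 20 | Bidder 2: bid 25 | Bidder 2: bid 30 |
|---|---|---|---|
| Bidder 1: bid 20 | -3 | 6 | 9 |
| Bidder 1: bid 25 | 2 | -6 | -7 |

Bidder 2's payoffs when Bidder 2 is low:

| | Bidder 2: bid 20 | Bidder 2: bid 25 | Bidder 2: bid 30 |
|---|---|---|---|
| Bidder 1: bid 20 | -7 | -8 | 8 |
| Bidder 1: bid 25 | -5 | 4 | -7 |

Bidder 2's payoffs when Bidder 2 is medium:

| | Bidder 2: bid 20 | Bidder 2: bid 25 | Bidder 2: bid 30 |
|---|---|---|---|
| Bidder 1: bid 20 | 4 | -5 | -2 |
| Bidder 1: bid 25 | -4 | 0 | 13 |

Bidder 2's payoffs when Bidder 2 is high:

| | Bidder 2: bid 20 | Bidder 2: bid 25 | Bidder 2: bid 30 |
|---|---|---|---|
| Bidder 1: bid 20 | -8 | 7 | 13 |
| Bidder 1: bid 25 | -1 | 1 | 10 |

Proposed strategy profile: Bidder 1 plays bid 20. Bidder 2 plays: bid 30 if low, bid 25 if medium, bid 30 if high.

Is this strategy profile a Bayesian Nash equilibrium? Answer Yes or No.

No

A profile is a BNE iff every type of every player is best-responding given beliefs about the other side.
Bidder 1 plays bid 20: E[bid 20] = 0.4·(9) + 0.2·(6) + 0.4·(9) = 8.4; E[bid 25] = -6.8. Best-responding. ✓
Bidder 2 (valuation low), facing bid 20: bid 20 gives -7, bid 25 gives -8, bid 30 gives 8. Proposed bid 30 is best. ✓
Bidder 2 (valuation medium), facing bid 20: bid 20 gives 4, bid 25 gives -5, bid 30 gives -2. Proposed bid 25 is not best — profitable deviation exists. ✗
Bidder 2 (valuation high), facing bid 20: bid 20 gives -8, bid 25 gives 7, bid 30 gives 13. Proposed bid 30 is best. ✓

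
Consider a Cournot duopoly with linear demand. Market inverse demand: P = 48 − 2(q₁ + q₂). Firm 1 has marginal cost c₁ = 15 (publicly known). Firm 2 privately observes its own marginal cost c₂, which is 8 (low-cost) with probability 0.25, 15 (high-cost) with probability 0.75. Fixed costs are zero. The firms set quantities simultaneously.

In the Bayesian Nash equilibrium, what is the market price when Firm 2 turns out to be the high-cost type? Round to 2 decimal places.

26.29

Firm 2 with cost c maximizes (48 − 2(q₁+q₂) − c)·q₂, giving q₂(c) = (48 − c − 2q₁)/4.
E[c₂] = 0.25·8 + 0.75·15 = 13.25
Firm 1's FOC against E[q₂] yields q₁ = (48 − 2·15 + E[c₂])/6 = (48 − 30 + 13.25)/6 = 5.20833.
q₂(high-cost) = 5.64583, so P = 48 − 2·(5.20833 + 5.64583) = 26.2917.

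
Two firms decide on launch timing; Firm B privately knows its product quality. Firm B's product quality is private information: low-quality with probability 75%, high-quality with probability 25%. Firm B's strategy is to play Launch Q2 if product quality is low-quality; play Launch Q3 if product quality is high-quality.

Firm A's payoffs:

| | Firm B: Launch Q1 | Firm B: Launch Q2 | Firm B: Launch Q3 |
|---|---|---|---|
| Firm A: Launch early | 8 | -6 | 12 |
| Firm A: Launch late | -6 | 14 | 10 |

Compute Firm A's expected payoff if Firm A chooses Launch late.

13

E[Launch late] = 0.75·14 + 0.25·10 = 10.5 + 2.5 = 13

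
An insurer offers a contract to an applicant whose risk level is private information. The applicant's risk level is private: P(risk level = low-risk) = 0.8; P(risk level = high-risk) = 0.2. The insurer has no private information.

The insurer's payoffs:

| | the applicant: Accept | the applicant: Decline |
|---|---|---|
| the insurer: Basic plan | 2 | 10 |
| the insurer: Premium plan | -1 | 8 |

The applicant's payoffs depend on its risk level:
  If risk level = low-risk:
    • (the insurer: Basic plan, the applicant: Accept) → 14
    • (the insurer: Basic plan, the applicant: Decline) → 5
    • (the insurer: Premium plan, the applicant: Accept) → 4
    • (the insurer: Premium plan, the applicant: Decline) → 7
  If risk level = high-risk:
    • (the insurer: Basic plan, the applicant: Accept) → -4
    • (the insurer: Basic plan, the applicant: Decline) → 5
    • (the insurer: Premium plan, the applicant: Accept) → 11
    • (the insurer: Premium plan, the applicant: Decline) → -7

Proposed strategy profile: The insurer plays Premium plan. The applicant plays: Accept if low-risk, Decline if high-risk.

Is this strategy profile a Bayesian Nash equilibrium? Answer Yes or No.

The insurer plays Premium plan: E[Premium plan] = 0.8·(-1) + 0.2·(8) = 0.8; E[Basic plan] = 3.6. Not best-responding. ✗
The applicant (risk level low-risk), facing Premium plan: Accept gives 4, Decline gives 7. Proposed Accept is not best — profitable deviation exists. ✗
The applicant (risk level high-risk), facing Premium plan: Accept gives 11, Decline gives -7. Proposed Decline is not best — profitable deviation exists. ✗

No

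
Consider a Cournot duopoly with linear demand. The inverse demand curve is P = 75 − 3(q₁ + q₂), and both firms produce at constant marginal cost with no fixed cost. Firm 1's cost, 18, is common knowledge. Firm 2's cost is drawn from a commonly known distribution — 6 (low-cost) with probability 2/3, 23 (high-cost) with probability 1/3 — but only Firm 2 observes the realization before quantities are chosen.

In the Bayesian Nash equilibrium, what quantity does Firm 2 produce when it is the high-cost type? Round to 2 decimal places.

5.85

Type-c best response for Firm 2: q₂(c) = (75 − c)/6 − q₁/2.
Firm 1 maximizes expected profit; its first-order condition is 75 − 6q₁ − 3E[q₂] − 18 = 0.
Substituting E[q₂] and solving: E[c₂] = 11.6667, so q₁ = (75 − 2·18 + 11.6667)/9 = 5.62963.
q₂(high-cost) = (75 − 23 − 3·5.62963)/6 = 5.85185.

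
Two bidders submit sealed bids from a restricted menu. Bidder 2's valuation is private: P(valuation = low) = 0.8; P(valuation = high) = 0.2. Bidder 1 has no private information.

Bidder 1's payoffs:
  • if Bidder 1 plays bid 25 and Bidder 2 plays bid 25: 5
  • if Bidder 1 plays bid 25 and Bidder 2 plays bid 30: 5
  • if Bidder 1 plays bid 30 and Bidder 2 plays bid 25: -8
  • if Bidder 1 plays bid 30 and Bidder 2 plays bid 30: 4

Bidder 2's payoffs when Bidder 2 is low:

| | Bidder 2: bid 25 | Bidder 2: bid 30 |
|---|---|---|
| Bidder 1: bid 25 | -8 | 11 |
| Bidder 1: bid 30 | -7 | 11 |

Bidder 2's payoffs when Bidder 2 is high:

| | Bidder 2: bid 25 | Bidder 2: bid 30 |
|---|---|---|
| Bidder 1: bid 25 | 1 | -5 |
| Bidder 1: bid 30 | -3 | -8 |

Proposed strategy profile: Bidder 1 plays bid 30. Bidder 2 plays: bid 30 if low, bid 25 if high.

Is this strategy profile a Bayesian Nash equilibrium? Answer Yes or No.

Bidder 1 plays bid 30: E[bid 30] = 0.8·(4) + 0.2·(-8) = 1.6; E[bid 25] = 5. Not best-responding. ✗
Bidder 2 (valuation low), facing bid 30: bid 25 gives -7, bid 30 gives 11. Proposed bid 30 is best. ✓
Bidder 2 (valuation high), facing bid 30: bid 25 gives -3, bid 30 gives -8. Proposed bid 25 is best. ✓

No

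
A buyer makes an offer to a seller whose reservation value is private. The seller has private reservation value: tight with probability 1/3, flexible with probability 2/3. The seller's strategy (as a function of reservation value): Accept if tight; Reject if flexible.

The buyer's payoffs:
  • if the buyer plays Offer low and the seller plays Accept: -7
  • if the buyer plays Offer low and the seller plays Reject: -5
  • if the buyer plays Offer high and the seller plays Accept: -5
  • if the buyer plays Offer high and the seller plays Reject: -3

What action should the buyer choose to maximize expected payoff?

Offer high

Compute the buyer's expected payoff for each action, taking the expectation over the seller's type.
E[Offer low] = 1/3·(-7) + 2/3·(-5) = -17/3
E[Offer high] = 1/3·(-5) + 2/3·(-3) = -11/3
Best response: Offer high (-11/3 is the largest).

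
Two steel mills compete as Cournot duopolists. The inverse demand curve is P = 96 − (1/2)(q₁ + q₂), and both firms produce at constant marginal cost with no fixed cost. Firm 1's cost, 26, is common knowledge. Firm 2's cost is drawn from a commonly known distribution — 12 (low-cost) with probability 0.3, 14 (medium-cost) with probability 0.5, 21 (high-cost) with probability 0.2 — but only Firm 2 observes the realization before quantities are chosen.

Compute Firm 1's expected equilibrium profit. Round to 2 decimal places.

Firm 2 with cost c maximizes (96 − (1/2)(q₁+q₂) − c)·q₂, giving q₂(c) = (96 − c − (1/2)q₁).
E[c₂] = 0.3·12 + 0.5·14 + 0.2·21 = 14.8
Firm 1's FOC against E[q₂] yields q₁ = (96 − 2·26 + E[c₂])/(3/2) = (96 − 52 + 14.8)/(3/2) = 39.2.
E[P] = 96 − (1/2)·(q₁ + E[q₂]) = 45.6; Firm 1's expected profit = (E[P] − 26)·q₁ = (45.6 − 26)·39.2 = 768.32.

768.32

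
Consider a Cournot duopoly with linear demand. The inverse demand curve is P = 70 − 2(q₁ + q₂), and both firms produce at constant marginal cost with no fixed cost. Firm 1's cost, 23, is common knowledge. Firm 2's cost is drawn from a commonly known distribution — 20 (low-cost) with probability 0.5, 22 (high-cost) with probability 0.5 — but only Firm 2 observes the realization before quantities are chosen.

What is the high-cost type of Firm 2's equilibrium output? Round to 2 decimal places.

Type-c best response for Firm 2: q₂(c) = (70 − c)/4 − q₁/2.
Firm 1 maximizes expected profit; its first-order condition is 70 − 4q₁ − 2E[q₂] − 23 = 0.
Substituting E[q₂] and solving: E[c₂] = 21, so q₁ = (70 − 2·23 + 21)/6 = 7.5.
q₂(high-cost) = (70 − 22 − 2·7.5)/4 = 8.25.

8.25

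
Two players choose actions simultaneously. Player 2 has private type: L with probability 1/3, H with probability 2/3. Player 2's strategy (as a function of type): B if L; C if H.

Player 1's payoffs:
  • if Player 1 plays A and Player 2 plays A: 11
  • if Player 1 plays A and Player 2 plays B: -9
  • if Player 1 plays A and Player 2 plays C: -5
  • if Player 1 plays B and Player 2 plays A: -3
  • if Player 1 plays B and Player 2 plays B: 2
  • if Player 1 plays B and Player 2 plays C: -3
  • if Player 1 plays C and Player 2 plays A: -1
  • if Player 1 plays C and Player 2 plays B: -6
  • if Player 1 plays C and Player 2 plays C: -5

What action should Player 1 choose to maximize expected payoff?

E[A] = 1/3·(-9) + 2/3·(-5) = -19/3
E[B] = 1/3·(2) + 2/3·(-3) = -4/3
E[C] = 1/3·(-6) + 2/3·(-5) = -16/3
Best response: B (-4/3 is the largest).

B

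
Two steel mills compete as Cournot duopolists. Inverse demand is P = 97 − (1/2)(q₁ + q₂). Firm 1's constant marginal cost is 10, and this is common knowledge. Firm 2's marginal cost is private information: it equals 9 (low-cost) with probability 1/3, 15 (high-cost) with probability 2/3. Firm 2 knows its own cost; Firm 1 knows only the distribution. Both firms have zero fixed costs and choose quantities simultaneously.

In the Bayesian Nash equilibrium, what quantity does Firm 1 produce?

Type-c best response for Firm 2: q₂(c) = (97 − c) − q₁/2.
Firm 1 maximizes expected profit; its first-order condition is 97 − q₁ − (1/2)E[q₂] − 10 = 0.
Substituting E[q₂] and solving: E[c₂] = 13, so q₁ = (97 − 2·10 + 13)/(3/2) = 60.

60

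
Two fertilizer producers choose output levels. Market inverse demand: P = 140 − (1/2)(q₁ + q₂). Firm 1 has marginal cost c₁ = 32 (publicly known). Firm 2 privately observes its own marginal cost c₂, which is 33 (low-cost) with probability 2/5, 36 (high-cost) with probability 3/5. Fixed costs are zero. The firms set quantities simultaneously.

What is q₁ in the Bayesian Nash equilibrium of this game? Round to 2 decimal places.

Each type of Firm 2 best-responds to q₁; Firm 1 best-responds to the expected q₂ over Firm 2's types.
Firm 2 with cost c maximizes (140 − (1/2)(q₁+q₂) − c)·q₂, giving q₂(c) = (140 − c − (1/2)q₁).
E[c₂] = 2/5·33 + 3/5·36 = 34.8
Firm 1's FOC against E[q₂] yields q₁ = (140 − 2·32 + E[c₂])/(3/2) = (140 − 64 + 34.8)/(3/2) = 73.8667.

73.87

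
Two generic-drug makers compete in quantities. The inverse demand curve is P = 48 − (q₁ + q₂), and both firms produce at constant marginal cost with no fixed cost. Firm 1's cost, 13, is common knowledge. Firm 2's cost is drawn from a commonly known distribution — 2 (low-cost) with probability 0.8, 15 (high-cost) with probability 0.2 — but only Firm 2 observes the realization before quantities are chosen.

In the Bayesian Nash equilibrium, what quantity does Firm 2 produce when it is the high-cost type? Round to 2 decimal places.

Firm 2 with cost c maximizes (48 − (q₁+q₂) − c)·q₂, giving q₂(c) = (48 − c − q₁)/2.
E[c₂] = 0.8·2 + 0.2·15 = 4.6
Firm 1's FOC against E[q₂] yields q₁ = (48 − 2·13 + E[c₂])/3 = (48 − 26 + 4.6)/3 = 8.86667.
q₂(high-cost) = (48 − 15 − 8.86667)/2 = 12.0667.

12.07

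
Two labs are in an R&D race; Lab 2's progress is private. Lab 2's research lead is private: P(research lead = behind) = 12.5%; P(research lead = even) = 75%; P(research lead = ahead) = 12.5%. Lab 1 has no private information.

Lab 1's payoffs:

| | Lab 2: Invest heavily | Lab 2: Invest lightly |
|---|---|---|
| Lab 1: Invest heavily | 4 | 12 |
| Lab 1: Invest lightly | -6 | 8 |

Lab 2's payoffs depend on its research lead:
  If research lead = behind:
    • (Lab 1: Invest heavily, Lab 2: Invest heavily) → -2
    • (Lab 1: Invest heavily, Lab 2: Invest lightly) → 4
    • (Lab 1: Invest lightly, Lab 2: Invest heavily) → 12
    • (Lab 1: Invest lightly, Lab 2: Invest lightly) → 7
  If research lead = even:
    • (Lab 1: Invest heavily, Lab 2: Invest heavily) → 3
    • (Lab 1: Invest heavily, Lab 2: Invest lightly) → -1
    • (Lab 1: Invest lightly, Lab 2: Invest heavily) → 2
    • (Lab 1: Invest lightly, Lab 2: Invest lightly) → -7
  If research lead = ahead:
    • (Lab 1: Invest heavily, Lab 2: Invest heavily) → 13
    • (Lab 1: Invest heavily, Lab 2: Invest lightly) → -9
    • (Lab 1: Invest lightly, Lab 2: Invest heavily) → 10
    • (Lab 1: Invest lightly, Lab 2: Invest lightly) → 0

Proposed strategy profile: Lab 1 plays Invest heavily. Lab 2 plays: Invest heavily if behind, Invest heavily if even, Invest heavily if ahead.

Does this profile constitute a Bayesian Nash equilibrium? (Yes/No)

A profile is a BNE iff every type of every player is best-responding given beliefs about the other side.
Lab 1 plays Invest heavily: E[Invest heavily] = 0.125·(4) + 0.75·(4) + 0.125·(4) = 4; E[Invest lightly] = -6. Best-responding. ✓
Lab 2 (research lead behind), facing Invest heavily: Invest heavily gives -2, Invest lightly gives 4. Proposed Invest heavily is not best — profitable deviation exists. ✗
Lab 2 (research lead even), facing Invest heavily: Invest heavily gives 3, Invest lightly gives -1. Proposed Invest heavily is best. ✓
Lab 2 (research lead ahead), facing Invest heavily: Invest heavily gives 13, Invest lightly gives -9. Proposed Invest heavily is best. ✓

No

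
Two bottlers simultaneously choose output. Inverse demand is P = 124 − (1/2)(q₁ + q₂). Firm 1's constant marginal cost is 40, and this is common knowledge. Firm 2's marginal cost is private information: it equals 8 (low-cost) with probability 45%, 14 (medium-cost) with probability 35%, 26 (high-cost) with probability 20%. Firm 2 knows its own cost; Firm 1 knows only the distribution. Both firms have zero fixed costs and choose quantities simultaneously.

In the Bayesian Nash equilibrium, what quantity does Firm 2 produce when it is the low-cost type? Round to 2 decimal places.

96.77

Each type of Firm 2 best-responds to q₁; Firm 1 best-responds to the expected q₂ over Firm 2's types.
Firm 2 with cost c maximizes (124 − (1/2)(q₁+q₂) − c)·q₂, giving q₂(c) = (124 − c − (1/2)q₁).
E[c₂] = 0.45·8 + 0.35·14 + 0.2·26 = 13.7
Firm 1's FOC against E[q₂] yields q₁ = (124 − 2·40 + E[c₂])/(3/2) = (124 − 80 + 13.7)/(3/2) = 38.4667.
q₂(low-cost) = (124 − 8 − (1/2)·38.4667) = 96.7667.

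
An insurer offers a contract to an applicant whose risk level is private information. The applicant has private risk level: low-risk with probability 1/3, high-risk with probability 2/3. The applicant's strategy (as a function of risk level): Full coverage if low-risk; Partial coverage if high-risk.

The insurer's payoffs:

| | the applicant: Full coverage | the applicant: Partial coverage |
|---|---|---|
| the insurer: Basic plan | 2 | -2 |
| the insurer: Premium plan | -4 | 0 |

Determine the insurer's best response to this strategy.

E[Basic plan] = 1/3·(2) + 2/3·(-2) = -2/3
E[Premium plan] = 1/3·(-4) + 2/3·(0) = -4/3
Best response: Basic plan (-2/3 is the largest).

Basic plan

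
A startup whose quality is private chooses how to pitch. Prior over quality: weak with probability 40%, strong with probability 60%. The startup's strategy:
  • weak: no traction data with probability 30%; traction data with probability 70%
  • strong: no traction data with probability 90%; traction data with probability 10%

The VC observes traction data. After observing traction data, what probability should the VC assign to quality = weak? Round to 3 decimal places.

0.824

P(traction data) = 0.4·0.7 + 0.6·0.1 = 0.34
P(weak | traction data) = (0.4·0.7) / 0.34 = 0.28 / 0.34 = 0.823529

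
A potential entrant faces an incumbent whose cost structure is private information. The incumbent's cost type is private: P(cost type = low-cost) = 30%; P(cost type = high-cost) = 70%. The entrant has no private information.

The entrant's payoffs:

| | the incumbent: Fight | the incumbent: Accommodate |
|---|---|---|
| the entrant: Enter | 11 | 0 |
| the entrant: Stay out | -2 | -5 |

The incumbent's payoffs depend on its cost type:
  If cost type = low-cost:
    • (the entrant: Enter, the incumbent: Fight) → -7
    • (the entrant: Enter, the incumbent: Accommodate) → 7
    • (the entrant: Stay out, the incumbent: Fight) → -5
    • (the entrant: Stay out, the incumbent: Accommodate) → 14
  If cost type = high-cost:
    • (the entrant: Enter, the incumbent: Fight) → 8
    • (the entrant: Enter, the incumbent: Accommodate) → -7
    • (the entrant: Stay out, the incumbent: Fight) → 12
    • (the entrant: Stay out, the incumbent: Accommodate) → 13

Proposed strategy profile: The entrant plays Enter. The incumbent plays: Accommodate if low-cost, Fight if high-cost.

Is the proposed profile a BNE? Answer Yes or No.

The entrant plays Enter: E[Enter] = 0.3·(0) + 0.7·(11) = 7.7; E[Stay out] = -2.9. Best-responding. ✓
The incumbent (cost type low-cost), facing Enter: Fight gives -7, Accommodate gives 7. Proposed Accommodate is best. ✓
The incumbent (cost type high-cost), facing Enter: Fight gives 8, Accommodate gives -7. Proposed Fight is best. ✓

Yes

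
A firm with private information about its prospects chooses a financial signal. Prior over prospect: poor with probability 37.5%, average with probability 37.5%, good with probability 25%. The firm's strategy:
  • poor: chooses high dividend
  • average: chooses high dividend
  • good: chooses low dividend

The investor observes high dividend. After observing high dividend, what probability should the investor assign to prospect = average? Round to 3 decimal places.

0.500

Apply Bayes' rule using the sender's strategy as the likelihood.
P(high dividend) = 0.375·1 + 0.375·1 + 0.25·0 = 0.75
P(average | high dividend) = (0.375·1) / 0.75 = 0.375 / 0.75 = 0.5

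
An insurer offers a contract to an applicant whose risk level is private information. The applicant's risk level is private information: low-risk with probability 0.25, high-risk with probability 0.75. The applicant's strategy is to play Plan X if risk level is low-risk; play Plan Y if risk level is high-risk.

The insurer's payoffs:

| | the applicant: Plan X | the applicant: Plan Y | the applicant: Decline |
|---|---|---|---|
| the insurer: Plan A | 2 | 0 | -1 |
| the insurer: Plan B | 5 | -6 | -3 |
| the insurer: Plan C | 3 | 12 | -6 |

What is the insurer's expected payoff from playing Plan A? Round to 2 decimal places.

0.50

E[Plan A] = 0.25·2 + 0.75·0 = 0.5 + 0 = 0.5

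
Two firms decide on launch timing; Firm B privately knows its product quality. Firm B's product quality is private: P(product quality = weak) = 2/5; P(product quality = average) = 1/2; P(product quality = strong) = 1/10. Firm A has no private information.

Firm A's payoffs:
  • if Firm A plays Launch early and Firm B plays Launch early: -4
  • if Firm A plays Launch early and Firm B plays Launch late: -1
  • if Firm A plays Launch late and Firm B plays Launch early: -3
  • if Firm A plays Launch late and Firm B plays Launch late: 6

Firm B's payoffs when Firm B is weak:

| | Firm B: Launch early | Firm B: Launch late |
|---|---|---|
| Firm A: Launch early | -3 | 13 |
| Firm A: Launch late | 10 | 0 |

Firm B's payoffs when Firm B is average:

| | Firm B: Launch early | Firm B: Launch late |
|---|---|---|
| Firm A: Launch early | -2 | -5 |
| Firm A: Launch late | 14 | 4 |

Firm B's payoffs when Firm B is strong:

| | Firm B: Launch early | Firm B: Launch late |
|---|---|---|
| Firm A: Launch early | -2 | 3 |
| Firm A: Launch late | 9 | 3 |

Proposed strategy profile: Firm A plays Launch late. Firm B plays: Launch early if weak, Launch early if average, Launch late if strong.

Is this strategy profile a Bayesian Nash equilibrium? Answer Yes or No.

A profile is a BNE iff every type of every player is best-responding given beliefs about the other side.
Firm A plays Launch late: E[Launch late] = 2/5·(-3) + 1/2·(-3) + 1/10·(6) = -21/10; E[Launch early] = -37/10. Best-responding. ✓
Firm B (product quality weak), facing Launch late: Launch early gives 10, Launch late gives 0. Proposed Launch early is best. ✓
Firm B (product quality average), facing Launch late: Launch early gives 14, Launch late gives 4. Proposed Launch early is best. ✓
Firm B (product quality strong), facing Launch late: Launch early gives 9, Launch late gives 3. Proposed Launch late is not best — profitable deviation exists. ✗

No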